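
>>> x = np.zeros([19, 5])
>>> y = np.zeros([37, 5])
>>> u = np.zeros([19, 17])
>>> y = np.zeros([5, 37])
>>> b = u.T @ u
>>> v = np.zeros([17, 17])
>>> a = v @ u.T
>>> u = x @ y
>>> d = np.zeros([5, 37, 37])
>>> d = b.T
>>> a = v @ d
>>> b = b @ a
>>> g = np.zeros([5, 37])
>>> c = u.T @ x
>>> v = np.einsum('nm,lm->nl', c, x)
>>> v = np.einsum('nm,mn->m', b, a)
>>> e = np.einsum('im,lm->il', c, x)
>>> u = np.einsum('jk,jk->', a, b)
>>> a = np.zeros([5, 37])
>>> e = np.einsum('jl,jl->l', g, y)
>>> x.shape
(19, 5)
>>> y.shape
(5, 37)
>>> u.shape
()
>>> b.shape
(17, 17)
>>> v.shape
(17,)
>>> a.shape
(5, 37)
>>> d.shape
(17, 17)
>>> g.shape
(5, 37)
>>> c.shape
(37, 5)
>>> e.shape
(37,)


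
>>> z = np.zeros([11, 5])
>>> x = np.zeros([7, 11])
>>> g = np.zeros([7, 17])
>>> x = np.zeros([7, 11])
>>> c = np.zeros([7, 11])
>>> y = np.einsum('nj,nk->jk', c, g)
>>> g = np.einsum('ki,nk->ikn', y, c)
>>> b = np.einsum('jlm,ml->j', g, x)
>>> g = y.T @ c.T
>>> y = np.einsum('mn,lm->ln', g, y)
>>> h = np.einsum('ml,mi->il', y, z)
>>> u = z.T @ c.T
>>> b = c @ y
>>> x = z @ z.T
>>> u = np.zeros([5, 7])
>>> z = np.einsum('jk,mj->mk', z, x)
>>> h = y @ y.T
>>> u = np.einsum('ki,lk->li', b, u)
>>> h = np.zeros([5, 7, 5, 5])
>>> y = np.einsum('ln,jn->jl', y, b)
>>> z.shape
(11, 5)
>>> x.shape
(11, 11)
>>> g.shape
(17, 7)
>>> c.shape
(7, 11)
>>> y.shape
(7, 11)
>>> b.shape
(7, 7)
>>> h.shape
(5, 7, 5, 5)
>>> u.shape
(5, 7)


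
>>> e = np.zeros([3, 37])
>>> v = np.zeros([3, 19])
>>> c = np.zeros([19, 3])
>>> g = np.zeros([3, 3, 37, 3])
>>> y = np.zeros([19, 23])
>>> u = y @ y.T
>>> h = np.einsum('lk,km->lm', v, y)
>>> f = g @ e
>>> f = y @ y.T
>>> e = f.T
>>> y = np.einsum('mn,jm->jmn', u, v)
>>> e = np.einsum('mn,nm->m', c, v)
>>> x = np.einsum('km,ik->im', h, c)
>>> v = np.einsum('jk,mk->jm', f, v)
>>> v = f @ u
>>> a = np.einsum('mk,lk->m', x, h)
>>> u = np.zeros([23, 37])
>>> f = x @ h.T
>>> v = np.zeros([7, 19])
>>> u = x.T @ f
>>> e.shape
(19,)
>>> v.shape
(7, 19)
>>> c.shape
(19, 3)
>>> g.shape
(3, 3, 37, 3)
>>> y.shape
(3, 19, 19)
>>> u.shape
(23, 3)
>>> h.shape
(3, 23)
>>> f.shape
(19, 3)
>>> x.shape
(19, 23)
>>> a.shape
(19,)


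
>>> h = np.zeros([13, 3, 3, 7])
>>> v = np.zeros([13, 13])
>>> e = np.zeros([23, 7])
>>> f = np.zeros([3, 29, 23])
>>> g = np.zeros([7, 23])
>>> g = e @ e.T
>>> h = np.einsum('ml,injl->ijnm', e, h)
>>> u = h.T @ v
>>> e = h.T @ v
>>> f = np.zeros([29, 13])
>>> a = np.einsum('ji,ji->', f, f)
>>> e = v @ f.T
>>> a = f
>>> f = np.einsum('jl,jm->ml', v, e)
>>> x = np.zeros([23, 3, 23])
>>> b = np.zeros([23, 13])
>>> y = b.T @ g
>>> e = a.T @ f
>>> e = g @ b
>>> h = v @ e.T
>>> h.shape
(13, 23)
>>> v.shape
(13, 13)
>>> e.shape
(23, 13)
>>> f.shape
(29, 13)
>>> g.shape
(23, 23)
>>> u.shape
(23, 3, 3, 13)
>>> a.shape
(29, 13)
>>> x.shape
(23, 3, 23)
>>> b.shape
(23, 13)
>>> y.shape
(13, 23)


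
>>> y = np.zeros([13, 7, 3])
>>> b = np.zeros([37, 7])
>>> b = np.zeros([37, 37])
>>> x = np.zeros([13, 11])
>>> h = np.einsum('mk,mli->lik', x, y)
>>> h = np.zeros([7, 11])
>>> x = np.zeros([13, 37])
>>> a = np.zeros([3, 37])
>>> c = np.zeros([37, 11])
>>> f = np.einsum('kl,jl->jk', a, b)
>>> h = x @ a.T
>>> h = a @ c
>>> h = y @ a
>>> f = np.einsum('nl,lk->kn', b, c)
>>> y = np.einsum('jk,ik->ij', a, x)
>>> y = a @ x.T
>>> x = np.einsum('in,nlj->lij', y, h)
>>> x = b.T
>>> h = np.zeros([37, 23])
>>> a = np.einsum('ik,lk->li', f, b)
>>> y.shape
(3, 13)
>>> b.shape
(37, 37)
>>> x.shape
(37, 37)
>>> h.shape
(37, 23)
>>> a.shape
(37, 11)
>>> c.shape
(37, 11)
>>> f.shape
(11, 37)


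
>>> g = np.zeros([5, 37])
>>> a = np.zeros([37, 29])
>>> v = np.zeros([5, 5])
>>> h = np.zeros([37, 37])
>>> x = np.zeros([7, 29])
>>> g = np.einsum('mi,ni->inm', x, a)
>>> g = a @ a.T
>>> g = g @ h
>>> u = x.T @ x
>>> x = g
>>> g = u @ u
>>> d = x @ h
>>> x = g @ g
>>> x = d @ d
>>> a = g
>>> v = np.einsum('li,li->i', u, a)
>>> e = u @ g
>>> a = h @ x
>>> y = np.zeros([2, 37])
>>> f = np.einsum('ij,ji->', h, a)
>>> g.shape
(29, 29)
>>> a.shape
(37, 37)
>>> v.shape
(29,)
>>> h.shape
(37, 37)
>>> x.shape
(37, 37)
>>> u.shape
(29, 29)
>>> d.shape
(37, 37)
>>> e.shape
(29, 29)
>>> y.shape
(2, 37)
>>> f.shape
()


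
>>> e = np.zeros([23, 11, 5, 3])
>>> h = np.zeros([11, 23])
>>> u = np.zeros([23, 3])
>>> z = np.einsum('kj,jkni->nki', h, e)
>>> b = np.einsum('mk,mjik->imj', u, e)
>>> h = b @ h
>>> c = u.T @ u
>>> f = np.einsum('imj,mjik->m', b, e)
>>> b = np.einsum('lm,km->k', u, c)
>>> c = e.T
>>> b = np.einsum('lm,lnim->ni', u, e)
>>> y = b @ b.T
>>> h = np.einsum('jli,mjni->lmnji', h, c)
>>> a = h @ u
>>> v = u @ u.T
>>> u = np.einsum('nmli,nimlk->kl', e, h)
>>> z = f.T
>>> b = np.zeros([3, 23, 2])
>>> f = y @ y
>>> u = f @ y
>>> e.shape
(23, 11, 5, 3)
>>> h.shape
(23, 3, 11, 5, 23)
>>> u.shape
(11, 11)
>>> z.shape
(23,)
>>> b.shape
(3, 23, 2)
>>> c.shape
(3, 5, 11, 23)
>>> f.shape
(11, 11)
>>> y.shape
(11, 11)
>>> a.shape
(23, 3, 11, 5, 3)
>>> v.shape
(23, 23)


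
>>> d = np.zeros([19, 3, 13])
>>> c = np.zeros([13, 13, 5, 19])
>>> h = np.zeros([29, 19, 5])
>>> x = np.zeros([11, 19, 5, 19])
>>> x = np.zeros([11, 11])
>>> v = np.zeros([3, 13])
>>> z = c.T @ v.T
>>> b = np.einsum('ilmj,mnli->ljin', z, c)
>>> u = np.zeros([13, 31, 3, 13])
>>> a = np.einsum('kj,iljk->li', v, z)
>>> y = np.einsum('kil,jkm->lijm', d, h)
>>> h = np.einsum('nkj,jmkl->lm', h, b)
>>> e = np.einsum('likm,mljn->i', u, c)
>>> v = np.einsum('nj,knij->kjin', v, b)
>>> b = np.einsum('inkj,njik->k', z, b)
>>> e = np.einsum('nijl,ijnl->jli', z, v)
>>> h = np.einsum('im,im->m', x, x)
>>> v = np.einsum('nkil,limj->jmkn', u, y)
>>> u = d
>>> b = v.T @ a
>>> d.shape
(19, 3, 13)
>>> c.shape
(13, 13, 5, 19)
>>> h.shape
(11,)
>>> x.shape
(11, 11)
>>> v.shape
(5, 29, 31, 13)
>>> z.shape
(19, 5, 13, 3)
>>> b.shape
(13, 31, 29, 19)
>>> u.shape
(19, 3, 13)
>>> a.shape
(5, 19)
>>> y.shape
(13, 3, 29, 5)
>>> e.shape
(13, 3, 5)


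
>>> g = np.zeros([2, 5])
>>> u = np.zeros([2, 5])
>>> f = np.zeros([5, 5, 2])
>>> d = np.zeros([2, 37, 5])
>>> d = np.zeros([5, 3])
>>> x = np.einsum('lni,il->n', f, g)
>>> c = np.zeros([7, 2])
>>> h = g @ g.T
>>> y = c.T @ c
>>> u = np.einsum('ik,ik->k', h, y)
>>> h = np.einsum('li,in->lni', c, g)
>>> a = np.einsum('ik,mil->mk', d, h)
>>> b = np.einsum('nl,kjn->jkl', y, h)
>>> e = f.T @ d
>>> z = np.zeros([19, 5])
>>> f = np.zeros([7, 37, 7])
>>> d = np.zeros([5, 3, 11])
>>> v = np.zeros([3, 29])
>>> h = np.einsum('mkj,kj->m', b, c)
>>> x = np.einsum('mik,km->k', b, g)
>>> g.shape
(2, 5)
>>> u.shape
(2,)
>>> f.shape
(7, 37, 7)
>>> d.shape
(5, 3, 11)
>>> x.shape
(2,)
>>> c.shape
(7, 2)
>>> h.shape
(5,)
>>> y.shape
(2, 2)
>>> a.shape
(7, 3)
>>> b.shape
(5, 7, 2)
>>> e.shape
(2, 5, 3)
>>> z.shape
(19, 5)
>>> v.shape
(3, 29)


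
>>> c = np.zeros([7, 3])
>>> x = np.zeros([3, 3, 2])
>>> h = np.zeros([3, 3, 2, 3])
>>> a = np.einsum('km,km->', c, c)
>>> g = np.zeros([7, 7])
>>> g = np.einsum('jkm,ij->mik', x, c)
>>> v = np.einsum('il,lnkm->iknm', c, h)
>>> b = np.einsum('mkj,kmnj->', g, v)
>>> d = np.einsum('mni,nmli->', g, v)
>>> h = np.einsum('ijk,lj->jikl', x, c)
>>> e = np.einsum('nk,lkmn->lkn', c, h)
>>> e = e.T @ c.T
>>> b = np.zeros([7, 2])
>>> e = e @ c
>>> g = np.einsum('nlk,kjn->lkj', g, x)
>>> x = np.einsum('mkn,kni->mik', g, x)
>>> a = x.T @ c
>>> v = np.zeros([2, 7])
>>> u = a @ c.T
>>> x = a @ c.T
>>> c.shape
(7, 3)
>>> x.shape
(3, 2, 7)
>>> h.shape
(3, 3, 2, 7)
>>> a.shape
(3, 2, 3)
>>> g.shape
(7, 3, 3)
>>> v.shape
(2, 7)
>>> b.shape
(7, 2)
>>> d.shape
()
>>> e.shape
(7, 3, 3)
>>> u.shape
(3, 2, 7)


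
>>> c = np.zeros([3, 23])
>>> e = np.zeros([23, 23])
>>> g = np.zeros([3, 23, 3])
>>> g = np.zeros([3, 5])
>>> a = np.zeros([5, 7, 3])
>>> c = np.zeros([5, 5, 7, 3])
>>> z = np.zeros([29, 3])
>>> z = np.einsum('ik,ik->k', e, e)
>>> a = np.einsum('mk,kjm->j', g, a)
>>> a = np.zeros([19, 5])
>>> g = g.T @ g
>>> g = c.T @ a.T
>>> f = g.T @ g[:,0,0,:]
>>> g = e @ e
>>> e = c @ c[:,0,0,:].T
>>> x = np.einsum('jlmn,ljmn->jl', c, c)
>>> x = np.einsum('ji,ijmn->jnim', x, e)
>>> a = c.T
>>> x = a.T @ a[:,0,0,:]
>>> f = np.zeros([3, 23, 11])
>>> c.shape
(5, 5, 7, 3)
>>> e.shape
(5, 5, 7, 5)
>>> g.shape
(23, 23)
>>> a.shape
(3, 7, 5, 5)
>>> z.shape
(23,)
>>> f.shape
(3, 23, 11)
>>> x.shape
(5, 5, 7, 5)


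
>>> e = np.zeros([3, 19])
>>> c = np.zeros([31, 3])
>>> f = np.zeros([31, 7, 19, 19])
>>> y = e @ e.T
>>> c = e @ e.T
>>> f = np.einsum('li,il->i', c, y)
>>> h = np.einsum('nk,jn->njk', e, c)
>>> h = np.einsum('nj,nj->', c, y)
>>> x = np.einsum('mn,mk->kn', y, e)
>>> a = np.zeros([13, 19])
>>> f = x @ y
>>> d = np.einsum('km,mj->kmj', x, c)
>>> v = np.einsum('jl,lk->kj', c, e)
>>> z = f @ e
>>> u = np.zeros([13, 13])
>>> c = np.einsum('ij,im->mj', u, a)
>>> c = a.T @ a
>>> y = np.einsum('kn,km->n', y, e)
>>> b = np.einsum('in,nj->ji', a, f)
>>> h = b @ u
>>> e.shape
(3, 19)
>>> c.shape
(19, 19)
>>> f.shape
(19, 3)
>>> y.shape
(3,)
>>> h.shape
(3, 13)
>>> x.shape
(19, 3)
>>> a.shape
(13, 19)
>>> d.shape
(19, 3, 3)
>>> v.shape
(19, 3)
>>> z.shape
(19, 19)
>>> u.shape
(13, 13)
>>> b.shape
(3, 13)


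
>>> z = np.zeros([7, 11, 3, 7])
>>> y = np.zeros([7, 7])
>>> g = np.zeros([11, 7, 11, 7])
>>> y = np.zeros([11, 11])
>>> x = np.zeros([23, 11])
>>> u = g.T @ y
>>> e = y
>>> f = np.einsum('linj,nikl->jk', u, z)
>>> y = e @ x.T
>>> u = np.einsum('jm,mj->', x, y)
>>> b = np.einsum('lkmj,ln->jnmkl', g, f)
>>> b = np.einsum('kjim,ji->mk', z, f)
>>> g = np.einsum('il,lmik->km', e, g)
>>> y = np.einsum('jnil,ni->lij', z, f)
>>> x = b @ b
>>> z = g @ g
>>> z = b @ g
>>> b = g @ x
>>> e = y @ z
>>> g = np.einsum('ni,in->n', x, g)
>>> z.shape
(7, 7)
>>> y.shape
(7, 3, 7)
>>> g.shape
(7,)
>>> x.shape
(7, 7)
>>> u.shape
()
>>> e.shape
(7, 3, 7)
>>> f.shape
(11, 3)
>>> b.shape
(7, 7)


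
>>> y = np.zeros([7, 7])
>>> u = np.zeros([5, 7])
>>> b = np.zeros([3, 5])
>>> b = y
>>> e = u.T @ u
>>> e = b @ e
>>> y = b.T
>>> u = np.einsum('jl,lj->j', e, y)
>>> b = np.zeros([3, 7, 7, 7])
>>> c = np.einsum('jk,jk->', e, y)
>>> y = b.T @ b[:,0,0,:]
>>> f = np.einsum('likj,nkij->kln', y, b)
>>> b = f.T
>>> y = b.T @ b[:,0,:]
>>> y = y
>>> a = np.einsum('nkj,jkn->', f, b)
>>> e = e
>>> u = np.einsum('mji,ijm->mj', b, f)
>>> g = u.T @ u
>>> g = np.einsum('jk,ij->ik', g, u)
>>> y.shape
(7, 7, 7)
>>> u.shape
(3, 7)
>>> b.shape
(3, 7, 7)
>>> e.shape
(7, 7)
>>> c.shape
()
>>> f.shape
(7, 7, 3)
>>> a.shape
()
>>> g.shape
(3, 7)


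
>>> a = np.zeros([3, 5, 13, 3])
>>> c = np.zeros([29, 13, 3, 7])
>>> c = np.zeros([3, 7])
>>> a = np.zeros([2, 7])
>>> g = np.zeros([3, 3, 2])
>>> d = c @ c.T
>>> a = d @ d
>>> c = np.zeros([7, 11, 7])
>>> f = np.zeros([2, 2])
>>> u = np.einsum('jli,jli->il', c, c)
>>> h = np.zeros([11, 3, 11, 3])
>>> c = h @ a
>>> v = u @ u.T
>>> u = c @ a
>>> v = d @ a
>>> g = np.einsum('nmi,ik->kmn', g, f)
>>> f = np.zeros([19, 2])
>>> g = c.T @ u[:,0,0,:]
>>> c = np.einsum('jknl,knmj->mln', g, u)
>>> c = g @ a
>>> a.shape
(3, 3)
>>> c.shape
(3, 11, 3, 3)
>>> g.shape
(3, 11, 3, 3)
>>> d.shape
(3, 3)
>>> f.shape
(19, 2)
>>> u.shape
(11, 3, 11, 3)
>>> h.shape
(11, 3, 11, 3)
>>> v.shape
(3, 3)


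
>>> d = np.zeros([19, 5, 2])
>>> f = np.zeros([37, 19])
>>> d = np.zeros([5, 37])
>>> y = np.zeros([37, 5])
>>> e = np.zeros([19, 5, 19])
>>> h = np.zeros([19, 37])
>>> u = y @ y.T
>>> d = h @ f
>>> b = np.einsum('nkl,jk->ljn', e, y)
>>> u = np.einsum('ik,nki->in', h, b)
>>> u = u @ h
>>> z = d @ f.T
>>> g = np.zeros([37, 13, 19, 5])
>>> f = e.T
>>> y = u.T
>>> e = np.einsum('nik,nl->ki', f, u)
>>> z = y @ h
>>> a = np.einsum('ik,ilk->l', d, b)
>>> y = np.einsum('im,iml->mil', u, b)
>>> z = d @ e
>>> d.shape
(19, 19)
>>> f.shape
(19, 5, 19)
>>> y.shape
(37, 19, 19)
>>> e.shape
(19, 5)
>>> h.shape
(19, 37)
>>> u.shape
(19, 37)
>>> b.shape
(19, 37, 19)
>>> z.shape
(19, 5)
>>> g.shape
(37, 13, 19, 5)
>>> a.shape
(37,)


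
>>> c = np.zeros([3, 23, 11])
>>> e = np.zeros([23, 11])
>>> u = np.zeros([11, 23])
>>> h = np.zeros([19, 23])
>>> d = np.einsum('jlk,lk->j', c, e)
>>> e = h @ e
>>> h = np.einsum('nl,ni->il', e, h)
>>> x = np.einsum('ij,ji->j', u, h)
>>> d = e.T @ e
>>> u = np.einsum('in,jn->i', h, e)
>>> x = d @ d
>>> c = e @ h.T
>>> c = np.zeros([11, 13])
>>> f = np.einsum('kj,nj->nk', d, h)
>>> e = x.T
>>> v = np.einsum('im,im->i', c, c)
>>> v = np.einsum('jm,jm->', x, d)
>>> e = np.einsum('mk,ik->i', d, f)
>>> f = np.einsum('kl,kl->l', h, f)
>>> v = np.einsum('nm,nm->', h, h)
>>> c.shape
(11, 13)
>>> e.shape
(23,)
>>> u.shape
(23,)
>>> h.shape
(23, 11)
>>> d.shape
(11, 11)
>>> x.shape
(11, 11)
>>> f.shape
(11,)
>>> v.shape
()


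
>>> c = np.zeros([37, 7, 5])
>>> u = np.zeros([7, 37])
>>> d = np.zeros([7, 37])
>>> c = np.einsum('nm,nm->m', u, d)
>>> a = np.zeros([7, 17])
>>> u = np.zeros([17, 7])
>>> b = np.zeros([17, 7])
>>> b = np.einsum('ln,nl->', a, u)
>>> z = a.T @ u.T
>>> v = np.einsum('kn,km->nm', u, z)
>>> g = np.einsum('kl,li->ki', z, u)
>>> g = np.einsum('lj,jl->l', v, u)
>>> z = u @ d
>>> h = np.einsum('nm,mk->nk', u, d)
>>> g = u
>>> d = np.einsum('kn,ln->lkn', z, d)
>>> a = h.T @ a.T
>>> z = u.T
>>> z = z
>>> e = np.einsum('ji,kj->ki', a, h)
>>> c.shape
(37,)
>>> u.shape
(17, 7)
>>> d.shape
(7, 17, 37)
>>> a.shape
(37, 7)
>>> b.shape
()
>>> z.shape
(7, 17)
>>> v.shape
(7, 17)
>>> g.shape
(17, 7)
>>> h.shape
(17, 37)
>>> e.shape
(17, 7)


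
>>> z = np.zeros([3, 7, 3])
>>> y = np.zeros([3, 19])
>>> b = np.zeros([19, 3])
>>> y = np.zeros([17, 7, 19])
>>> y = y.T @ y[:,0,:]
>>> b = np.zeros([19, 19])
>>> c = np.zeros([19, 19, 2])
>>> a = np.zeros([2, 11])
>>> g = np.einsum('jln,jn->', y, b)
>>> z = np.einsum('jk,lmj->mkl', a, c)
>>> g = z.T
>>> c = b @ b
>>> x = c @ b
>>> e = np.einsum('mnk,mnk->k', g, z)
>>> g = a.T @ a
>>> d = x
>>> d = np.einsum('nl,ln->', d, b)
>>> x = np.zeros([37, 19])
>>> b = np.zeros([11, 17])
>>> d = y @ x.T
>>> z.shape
(19, 11, 19)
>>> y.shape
(19, 7, 19)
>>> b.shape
(11, 17)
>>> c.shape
(19, 19)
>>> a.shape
(2, 11)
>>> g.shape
(11, 11)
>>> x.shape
(37, 19)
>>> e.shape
(19,)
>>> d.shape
(19, 7, 37)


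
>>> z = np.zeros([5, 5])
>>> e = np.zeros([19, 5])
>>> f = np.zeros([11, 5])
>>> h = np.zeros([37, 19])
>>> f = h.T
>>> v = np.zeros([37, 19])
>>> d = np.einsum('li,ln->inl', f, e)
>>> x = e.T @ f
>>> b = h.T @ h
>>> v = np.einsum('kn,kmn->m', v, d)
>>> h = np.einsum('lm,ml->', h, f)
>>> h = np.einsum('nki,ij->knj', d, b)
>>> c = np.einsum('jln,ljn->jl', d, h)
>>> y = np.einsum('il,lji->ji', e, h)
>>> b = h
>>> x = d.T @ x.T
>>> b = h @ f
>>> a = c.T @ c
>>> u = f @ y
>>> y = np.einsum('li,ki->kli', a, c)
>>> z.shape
(5, 5)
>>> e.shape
(19, 5)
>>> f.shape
(19, 37)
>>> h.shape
(5, 37, 19)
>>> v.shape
(5,)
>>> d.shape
(37, 5, 19)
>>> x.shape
(19, 5, 5)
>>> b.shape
(5, 37, 37)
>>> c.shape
(37, 5)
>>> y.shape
(37, 5, 5)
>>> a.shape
(5, 5)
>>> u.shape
(19, 19)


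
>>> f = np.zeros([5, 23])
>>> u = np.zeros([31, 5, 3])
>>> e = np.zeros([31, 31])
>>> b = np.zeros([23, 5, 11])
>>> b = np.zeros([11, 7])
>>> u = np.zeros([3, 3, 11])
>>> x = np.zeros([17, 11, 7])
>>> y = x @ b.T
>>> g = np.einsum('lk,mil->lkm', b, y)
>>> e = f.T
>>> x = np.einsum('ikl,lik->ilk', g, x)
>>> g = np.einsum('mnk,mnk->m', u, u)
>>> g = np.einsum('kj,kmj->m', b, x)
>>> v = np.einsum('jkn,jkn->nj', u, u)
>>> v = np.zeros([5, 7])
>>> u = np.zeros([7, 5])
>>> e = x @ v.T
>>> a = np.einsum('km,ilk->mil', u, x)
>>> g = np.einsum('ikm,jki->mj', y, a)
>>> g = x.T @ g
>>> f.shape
(5, 23)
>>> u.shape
(7, 5)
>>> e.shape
(11, 17, 5)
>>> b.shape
(11, 7)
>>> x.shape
(11, 17, 7)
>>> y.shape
(17, 11, 11)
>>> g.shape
(7, 17, 5)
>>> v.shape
(5, 7)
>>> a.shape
(5, 11, 17)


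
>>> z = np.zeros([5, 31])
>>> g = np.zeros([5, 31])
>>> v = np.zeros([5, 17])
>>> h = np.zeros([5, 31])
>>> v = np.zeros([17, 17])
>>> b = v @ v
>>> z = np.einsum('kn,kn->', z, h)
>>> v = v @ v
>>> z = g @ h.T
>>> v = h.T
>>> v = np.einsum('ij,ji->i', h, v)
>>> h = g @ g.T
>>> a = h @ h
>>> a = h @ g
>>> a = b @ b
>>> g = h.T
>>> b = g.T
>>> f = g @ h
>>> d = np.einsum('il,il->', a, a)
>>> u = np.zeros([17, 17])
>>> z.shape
(5, 5)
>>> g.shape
(5, 5)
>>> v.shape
(5,)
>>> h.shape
(5, 5)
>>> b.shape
(5, 5)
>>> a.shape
(17, 17)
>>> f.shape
(5, 5)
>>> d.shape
()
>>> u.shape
(17, 17)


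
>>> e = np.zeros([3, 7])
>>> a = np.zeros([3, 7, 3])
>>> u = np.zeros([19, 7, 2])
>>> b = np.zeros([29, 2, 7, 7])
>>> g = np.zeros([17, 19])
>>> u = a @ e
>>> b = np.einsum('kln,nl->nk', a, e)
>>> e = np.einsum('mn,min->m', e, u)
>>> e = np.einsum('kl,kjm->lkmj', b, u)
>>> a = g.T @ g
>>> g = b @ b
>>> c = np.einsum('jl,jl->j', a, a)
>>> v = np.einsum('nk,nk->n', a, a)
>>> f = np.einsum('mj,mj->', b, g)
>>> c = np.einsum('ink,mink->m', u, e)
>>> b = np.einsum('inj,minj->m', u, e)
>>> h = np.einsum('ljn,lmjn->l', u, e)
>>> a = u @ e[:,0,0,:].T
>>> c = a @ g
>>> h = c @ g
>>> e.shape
(3, 3, 7, 7)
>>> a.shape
(3, 7, 3)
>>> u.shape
(3, 7, 7)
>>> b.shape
(3,)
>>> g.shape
(3, 3)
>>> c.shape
(3, 7, 3)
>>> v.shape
(19,)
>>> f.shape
()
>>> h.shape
(3, 7, 3)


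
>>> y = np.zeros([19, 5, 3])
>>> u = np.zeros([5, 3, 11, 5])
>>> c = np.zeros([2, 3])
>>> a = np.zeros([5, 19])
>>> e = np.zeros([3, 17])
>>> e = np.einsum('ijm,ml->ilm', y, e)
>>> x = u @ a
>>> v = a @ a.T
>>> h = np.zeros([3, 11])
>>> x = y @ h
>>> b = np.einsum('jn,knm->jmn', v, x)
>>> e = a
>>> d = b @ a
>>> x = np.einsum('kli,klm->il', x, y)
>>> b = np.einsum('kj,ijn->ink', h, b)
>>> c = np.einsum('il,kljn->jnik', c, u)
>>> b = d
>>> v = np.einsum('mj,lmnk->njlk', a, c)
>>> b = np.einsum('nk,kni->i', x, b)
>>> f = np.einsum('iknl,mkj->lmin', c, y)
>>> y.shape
(19, 5, 3)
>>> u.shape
(5, 3, 11, 5)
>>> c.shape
(11, 5, 2, 5)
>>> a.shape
(5, 19)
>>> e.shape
(5, 19)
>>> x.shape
(11, 5)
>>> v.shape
(2, 19, 11, 5)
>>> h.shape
(3, 11)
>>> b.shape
(19,)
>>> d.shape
(5, 11, 19)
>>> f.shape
(5, 19, 11, 2)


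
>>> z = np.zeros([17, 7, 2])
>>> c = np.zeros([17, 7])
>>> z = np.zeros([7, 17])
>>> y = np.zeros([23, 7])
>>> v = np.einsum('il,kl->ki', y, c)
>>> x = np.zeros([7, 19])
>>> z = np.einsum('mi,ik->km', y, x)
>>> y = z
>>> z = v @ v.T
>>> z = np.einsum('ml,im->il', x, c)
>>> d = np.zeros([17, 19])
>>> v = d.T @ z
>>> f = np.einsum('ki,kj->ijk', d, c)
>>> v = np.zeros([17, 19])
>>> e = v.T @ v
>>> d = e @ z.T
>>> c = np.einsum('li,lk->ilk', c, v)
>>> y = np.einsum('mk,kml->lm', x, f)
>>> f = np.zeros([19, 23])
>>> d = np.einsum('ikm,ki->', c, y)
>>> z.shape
(17, 19)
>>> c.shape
(7, 17, 19)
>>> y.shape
(17, 7)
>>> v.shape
(17, 19)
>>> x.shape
(7, 19)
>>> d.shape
()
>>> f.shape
(19, 23)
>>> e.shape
(19, 19)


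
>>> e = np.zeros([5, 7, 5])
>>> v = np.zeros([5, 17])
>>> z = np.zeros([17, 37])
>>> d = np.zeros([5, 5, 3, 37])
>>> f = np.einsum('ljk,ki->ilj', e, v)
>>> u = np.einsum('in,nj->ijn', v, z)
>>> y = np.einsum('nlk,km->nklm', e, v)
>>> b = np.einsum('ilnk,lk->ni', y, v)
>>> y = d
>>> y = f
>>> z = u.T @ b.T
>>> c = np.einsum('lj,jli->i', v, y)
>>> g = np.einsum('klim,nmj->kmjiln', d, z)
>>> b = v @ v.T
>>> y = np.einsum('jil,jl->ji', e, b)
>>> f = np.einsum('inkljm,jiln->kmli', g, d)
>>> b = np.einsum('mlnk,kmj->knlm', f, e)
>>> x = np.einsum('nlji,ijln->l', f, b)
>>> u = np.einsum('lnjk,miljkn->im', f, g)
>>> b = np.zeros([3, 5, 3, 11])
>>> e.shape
(5, 7, 5)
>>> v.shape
(5, 17)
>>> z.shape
(17, 37, 7)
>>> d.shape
(5, 5, 3, 37)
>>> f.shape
(7, 17, 3, 5)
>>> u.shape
(37, 5)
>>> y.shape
(5, 7)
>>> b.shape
(3, 5, 3, 11)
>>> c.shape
(7,)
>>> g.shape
(5, 37, 7, 3, 5, 17)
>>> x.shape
(17,)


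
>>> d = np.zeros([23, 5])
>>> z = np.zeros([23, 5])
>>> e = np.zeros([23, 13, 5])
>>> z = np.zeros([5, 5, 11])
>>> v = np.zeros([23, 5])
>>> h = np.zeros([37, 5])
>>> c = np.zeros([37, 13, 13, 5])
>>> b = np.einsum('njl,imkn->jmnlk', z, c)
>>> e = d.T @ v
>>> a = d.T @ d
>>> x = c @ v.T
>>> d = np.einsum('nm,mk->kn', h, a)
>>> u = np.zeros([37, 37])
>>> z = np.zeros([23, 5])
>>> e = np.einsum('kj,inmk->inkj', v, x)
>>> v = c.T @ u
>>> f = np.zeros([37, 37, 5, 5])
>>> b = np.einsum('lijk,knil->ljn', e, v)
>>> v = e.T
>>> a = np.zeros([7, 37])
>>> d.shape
(5, 37)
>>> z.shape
(23, 5)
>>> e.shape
(37, 13, 23, 5)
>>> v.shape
(5, 23, 13, 37)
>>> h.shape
(37, 5)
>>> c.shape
(37, 13, 13, 5)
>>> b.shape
(37, 23, 13)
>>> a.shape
(7, 37)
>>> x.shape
(37, 13, 13, 23)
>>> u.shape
(37, 37)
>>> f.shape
(37, 37, 5, 5)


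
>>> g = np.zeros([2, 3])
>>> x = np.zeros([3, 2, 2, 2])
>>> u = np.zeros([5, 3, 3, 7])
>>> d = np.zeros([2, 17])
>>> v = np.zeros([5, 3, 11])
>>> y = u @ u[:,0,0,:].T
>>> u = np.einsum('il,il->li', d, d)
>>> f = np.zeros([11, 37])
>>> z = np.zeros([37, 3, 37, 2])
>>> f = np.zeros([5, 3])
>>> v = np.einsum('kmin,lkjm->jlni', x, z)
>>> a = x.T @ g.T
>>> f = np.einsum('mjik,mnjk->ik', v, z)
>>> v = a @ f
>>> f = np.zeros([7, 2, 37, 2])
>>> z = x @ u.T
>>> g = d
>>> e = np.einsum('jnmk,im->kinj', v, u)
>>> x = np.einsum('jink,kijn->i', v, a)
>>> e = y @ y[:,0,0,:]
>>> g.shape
(2, 17)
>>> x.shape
(2,)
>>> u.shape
(17, 2)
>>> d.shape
(2, 17)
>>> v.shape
(2, 2, 2, 2)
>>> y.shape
(5, 3, 3, 5)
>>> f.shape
(7, 2, 37, 2)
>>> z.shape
(3, 2, 2, 17)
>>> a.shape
(2, 2, 2, 2)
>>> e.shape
(5, 3, 3, 5)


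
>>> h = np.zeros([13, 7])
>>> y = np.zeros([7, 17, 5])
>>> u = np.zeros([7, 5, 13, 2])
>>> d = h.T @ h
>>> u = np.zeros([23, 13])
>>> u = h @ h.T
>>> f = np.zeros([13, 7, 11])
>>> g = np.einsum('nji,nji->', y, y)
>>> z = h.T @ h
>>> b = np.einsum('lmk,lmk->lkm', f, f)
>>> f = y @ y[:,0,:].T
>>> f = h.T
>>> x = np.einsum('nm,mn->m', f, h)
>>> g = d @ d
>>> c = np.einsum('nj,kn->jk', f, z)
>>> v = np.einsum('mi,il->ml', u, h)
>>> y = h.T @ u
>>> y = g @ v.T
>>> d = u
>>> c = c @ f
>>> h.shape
(13, 7)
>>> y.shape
(7, 13)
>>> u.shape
(13, 13)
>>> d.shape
(13, 13)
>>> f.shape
(7, 13)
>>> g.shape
(7, 7)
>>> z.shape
(7, 7)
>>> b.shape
(13, 11, 7)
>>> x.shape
(13,)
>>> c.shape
(13, 13)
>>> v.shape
(13, 7)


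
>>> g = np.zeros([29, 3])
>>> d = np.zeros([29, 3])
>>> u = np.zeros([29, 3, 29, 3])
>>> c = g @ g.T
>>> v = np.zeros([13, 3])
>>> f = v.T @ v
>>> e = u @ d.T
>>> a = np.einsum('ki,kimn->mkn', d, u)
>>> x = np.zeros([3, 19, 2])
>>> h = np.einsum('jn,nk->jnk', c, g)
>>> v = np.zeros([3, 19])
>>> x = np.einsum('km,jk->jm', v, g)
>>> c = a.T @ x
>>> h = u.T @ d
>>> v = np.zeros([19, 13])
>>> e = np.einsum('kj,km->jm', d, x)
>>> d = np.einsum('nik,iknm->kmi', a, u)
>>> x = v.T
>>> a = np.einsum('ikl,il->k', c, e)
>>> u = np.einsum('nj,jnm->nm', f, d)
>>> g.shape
(29, 3)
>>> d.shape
(3, 3, 29)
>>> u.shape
(3, 29)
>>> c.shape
(3, 29, 19)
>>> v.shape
(19, 13)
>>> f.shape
(3, 3)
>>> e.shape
(3, 19)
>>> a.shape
(29,)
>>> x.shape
(13, 19)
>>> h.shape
(3, 29, 3, 3)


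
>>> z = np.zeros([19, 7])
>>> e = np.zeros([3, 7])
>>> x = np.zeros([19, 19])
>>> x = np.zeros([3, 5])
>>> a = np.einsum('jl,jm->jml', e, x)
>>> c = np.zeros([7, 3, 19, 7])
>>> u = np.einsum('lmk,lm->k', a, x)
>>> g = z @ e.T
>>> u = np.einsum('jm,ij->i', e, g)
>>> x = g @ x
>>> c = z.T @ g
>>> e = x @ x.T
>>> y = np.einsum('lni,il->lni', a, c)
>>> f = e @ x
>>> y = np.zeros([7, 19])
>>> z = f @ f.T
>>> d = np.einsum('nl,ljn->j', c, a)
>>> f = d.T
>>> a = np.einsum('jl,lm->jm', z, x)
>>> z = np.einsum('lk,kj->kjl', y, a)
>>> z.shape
(19, 5, 7)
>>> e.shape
(19, 19)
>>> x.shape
(19, 5)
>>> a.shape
(19, 5)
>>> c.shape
(7, 3)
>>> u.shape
(19,)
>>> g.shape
(19, 3)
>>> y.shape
(7, 19)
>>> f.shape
(5,)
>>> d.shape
(5,)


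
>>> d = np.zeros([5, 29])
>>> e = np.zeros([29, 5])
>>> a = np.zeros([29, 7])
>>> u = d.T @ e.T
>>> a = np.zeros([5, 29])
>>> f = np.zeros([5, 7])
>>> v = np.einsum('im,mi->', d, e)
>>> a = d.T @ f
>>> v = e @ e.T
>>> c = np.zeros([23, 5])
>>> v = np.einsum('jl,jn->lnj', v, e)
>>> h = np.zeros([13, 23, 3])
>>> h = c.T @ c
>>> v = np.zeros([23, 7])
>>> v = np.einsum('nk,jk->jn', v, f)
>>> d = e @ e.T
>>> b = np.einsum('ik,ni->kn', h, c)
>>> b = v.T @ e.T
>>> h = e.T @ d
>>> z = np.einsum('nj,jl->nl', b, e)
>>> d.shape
(29, 29)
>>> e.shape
(29, 5)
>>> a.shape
(29, 7)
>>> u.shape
(29, 29)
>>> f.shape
(5, 7)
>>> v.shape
(5, 23)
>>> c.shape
(23, 5)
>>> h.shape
(5, 29)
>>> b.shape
(23, 29)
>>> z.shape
(23, 5)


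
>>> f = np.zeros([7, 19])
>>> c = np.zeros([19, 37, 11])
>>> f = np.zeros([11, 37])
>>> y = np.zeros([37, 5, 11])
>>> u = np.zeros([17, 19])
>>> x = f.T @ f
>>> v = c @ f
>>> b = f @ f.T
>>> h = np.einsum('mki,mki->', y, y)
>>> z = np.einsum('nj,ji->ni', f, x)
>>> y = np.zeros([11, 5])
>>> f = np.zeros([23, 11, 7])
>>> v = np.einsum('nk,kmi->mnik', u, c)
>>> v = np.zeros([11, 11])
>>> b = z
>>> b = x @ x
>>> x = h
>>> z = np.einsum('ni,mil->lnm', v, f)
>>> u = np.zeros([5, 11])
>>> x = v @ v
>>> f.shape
(23, 11, 7)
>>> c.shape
(19, 37, 11)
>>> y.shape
(11, 5)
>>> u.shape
(5, 11)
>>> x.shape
(11, 11)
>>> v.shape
(11, 11)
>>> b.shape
(37, 37)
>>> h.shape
()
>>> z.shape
(7, 11, 23)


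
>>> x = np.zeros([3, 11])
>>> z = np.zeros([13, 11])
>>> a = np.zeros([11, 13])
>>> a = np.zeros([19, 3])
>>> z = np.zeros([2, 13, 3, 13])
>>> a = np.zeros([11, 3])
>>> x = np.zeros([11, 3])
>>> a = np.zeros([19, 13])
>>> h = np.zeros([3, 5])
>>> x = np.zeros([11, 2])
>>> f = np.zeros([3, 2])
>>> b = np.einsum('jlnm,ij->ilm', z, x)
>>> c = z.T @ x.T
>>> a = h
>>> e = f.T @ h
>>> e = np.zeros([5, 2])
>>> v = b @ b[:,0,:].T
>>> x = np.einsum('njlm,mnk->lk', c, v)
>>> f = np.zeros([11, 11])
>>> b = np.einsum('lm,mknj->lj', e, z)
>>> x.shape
(13, 11)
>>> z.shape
(2, 13, 3, 13)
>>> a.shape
(3, 5)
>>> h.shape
(3, 5)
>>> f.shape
(11, 11)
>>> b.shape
(5, 13)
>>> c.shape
(13, 3, 13, 11)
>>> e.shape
(5, 2)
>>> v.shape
(11, 13, 11)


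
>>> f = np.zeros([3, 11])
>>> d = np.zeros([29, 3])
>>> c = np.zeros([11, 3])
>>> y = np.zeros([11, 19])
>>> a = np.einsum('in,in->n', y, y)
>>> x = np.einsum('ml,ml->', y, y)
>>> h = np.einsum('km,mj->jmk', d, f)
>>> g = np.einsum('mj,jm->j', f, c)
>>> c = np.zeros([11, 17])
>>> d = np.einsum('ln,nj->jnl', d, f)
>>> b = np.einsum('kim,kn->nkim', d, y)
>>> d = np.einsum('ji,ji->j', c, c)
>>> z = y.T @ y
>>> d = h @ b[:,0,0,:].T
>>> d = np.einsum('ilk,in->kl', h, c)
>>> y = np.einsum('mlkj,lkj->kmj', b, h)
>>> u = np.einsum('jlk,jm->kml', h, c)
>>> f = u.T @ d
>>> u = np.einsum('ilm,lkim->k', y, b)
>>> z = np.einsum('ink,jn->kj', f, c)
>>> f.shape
(3, 17, 3)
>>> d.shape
(29, 3)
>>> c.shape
(11, 17)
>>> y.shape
(3, 19, 29)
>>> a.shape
(19,)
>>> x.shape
()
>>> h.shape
(11, 3, 29)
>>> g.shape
(11,)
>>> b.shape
(19, 11, 3, 29)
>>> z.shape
(3, 11)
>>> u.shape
(11,)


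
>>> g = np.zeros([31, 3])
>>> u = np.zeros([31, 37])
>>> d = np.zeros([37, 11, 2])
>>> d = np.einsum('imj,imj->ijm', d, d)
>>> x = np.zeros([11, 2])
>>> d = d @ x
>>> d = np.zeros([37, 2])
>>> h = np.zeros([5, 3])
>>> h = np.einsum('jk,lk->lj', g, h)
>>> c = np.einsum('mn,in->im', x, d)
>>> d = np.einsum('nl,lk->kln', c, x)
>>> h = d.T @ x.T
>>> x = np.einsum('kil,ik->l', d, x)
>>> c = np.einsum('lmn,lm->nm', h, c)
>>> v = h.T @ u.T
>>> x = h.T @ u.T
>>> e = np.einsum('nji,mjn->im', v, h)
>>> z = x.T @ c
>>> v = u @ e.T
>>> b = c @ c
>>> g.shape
(31, 3)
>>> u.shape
(31, 37)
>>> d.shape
(2, 11, 37)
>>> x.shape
(11, 11, 31)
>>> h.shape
(37, 11, 11)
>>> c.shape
(11, 11)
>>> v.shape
(31, 31)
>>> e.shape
(31, 37)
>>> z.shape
(31, 11, 11)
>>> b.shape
(11, 11)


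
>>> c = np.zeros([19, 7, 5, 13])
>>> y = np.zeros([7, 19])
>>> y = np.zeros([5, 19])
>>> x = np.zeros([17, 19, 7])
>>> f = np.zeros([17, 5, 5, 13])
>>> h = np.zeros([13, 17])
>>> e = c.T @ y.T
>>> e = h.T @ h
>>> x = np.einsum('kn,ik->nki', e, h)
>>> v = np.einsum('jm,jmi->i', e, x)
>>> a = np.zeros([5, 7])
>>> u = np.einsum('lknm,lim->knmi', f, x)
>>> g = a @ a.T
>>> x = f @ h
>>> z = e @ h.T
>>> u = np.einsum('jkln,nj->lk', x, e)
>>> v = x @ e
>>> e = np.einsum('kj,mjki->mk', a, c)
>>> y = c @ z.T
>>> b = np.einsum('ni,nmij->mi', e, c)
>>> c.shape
(19, 7, 5, 13)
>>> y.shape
(19, 7, 5, 17)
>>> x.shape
(17, 5, 5, 17)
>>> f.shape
(17, 5, 5, 13)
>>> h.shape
(13, 17)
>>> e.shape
(19, 5)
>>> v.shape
(17, 5, 5, 17)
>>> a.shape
(5, 7)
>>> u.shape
(5, 5)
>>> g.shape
(5, 5)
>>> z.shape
(17, 13)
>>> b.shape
(7, 5)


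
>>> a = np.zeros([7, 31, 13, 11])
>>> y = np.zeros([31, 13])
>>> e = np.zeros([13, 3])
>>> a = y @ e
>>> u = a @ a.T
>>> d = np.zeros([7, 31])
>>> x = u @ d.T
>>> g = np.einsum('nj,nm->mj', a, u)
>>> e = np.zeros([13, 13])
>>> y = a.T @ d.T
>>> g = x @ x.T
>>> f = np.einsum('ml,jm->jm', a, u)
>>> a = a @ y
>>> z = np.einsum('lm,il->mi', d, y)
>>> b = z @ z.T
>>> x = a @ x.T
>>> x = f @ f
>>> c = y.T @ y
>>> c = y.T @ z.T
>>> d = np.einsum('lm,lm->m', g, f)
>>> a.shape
(31, 7)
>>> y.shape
(3, 7)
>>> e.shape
(13, 13)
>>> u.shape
(31, 31)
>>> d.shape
(31,)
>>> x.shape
(31, 31)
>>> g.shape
(31, 31)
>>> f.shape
(31, 31)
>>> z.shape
(31, 3)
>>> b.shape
(31, 31)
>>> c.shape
(7, 31)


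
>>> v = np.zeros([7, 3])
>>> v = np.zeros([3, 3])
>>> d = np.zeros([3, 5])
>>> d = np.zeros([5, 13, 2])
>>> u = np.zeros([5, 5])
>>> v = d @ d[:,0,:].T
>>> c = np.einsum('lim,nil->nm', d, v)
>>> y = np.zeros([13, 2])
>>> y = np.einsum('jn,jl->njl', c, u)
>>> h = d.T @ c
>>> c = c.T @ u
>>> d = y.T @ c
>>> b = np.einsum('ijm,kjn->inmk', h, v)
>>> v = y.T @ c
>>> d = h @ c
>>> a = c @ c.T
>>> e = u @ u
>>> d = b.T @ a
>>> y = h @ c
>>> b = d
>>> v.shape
(5, 5, 5)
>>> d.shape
(5, 2, 5, 2)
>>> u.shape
(5, 5)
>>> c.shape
(2, 5)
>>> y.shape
(2, 13, 5)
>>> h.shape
(2, 13, 2)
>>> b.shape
(5, 2, 5, 2)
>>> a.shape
(2, 2)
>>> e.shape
(5, 5)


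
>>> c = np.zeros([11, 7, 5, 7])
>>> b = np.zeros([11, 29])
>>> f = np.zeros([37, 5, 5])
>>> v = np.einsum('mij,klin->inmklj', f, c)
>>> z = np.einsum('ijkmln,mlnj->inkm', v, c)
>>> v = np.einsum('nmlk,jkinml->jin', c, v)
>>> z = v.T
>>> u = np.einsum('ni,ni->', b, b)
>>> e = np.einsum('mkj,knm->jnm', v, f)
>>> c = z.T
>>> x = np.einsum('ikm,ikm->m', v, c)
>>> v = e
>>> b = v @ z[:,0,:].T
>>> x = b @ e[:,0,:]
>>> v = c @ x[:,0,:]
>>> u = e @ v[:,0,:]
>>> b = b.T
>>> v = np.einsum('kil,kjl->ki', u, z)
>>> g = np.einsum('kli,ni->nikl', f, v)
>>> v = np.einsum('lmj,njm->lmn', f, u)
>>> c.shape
(5, 37, 11)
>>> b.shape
(11, 5, 11)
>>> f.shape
(37, 5, 5)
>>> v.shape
(37, 5, 11)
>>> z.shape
(11, 37, 5)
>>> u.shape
(11, 5, 5)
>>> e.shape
(11, 5, 5)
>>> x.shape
(11, 5, 5)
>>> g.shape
(11, 5, 37, 5)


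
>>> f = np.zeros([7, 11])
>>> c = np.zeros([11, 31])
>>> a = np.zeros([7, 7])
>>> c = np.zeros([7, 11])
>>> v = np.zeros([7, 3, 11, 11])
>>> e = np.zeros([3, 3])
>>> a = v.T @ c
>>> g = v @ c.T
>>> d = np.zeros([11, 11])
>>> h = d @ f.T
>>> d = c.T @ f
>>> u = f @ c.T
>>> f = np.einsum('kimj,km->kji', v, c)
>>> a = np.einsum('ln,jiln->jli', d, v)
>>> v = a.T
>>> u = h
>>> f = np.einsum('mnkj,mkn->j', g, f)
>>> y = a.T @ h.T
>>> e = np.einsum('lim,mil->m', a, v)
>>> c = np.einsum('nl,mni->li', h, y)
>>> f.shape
(7,)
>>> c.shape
(7, 11)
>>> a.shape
(7, 11, 3)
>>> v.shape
(3, 11, 7)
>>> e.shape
(3,)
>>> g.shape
(7, 3, 11, 7)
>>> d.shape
(11, 11)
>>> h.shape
(11, 7)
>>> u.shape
(11, 7)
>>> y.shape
(3, 11, 11)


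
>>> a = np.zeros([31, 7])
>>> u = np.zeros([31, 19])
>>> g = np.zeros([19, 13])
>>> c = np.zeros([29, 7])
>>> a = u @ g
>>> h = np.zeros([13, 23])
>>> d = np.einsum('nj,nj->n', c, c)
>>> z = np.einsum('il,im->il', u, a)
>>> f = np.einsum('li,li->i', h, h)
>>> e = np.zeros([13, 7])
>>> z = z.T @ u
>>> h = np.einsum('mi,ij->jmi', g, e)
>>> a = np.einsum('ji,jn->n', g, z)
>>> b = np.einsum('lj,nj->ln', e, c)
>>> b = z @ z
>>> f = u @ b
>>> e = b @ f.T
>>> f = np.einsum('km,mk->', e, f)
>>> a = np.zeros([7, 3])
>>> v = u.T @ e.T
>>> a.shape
(7, 3)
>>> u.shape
(31, 19)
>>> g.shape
(19, 13)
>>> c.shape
(29, 7)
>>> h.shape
(7, 19, 13)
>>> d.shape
(29,)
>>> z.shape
(19, 19)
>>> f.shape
()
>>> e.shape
(19, 31)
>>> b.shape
(19, 19)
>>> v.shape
(19, 19)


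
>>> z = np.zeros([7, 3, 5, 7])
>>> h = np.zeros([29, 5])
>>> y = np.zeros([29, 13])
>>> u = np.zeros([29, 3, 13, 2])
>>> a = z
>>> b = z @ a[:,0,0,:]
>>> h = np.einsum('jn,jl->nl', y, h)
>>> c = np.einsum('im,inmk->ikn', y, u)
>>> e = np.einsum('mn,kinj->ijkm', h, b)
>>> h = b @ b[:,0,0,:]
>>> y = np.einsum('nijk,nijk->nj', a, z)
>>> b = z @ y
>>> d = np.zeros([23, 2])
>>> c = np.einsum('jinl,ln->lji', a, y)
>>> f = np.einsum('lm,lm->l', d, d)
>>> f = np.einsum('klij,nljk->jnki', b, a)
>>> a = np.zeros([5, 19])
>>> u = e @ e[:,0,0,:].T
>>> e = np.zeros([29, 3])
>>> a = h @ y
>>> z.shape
(7, 3, 5, 7)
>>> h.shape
(7, 3, 5, 7)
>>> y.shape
(7, 5)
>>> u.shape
(3, 7, 7, 3)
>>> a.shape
(7, 3, 5, 5)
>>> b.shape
(7, 3, 5, 5)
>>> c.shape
(7, 7, 3)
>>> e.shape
(29, 3)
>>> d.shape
(23, 2)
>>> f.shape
(5, 7, 7, 5)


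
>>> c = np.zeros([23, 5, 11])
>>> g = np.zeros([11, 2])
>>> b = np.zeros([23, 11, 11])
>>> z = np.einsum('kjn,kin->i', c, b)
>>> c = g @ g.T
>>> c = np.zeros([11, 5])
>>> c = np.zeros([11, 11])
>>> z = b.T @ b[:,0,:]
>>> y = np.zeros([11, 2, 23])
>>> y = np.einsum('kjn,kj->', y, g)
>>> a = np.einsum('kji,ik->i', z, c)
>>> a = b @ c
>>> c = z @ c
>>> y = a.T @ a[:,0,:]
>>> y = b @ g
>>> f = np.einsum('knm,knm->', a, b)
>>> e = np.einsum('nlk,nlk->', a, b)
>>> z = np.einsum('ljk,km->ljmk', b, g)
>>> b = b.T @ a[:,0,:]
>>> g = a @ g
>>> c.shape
(11, 11, 11)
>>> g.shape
(23, 11, 2)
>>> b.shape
(11, 11, 11)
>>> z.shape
(23, 11, 2, 11)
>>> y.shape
(23, 11, 2)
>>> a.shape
(23, 11, 11)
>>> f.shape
()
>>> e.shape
()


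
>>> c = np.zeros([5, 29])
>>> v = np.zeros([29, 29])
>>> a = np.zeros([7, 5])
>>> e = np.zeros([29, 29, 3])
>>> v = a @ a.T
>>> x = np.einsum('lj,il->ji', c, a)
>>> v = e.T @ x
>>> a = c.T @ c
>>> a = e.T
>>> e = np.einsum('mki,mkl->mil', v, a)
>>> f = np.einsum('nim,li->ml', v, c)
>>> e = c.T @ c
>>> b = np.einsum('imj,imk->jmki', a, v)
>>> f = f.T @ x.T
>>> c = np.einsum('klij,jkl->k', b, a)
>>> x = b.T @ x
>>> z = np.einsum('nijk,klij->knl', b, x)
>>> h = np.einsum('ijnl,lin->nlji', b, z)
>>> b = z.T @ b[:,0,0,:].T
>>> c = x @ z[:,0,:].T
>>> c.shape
(3, 7, 29, 3)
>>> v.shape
(3, 29, 7)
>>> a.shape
(3, 29, 29)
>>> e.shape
(29, 29)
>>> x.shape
(3, 7, 29, 7)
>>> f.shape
(5, 29)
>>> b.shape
(7, 29, 29)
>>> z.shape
(3, 29, 7)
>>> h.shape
(7, 3, 29, 29)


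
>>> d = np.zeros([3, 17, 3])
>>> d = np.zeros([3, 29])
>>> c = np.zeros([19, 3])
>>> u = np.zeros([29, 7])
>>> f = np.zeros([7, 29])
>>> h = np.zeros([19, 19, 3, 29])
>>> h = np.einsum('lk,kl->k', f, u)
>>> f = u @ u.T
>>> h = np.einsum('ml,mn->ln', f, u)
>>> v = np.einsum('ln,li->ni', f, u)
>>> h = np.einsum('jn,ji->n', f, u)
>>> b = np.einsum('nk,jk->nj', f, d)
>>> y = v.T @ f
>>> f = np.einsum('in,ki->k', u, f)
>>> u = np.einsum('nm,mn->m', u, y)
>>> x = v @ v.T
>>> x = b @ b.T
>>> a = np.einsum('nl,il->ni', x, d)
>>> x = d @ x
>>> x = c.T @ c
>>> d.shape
(3, 29)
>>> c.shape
(19, 3)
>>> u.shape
(7,)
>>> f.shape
(29,)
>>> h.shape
(29,)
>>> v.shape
(29, 7)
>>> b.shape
(29, 3)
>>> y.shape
(7, 29)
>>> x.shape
(3, 3)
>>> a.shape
(29, 3)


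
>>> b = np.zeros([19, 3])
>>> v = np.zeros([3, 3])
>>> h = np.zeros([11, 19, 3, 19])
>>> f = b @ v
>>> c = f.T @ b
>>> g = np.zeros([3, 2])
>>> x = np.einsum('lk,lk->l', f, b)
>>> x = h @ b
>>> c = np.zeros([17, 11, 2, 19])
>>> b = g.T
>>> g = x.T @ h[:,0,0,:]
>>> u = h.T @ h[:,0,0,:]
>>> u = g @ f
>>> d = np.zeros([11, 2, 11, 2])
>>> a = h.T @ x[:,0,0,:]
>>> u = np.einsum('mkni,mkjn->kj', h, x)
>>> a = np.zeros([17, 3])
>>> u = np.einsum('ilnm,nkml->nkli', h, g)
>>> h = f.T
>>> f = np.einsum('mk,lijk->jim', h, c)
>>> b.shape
(2, 3)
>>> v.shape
(3, 3)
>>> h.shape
(3, 19)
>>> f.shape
(2, 11, 3)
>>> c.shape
(17, 11, 2, 19)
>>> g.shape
(3, 3, 19, 19)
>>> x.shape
(11, 19, 3, 3)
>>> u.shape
(3, 3, 19, 11)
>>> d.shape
(11, 2, 11, 2)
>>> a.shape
(17, 3)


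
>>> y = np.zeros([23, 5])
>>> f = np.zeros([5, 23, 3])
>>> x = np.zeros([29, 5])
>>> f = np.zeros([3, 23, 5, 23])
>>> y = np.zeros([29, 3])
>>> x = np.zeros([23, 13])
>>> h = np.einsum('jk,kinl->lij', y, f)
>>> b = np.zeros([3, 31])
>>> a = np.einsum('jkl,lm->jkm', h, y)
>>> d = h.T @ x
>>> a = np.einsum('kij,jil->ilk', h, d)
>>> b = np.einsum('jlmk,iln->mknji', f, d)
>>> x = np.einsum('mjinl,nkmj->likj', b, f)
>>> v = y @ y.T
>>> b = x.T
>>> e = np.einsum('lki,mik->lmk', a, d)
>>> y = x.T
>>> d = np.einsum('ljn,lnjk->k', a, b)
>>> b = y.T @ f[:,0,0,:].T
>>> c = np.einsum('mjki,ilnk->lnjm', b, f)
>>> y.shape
(23, 23, 13, 29)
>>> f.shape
(3, 23, 5, 23)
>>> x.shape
(29, 13, 23, 23)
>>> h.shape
(23, 23, 29)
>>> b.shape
(29, 13, 23, 3)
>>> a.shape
(23, 13, 23)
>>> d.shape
(29,)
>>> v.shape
(29, 29)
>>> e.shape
(23, 29, 13)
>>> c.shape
(23, 5, 13, 29)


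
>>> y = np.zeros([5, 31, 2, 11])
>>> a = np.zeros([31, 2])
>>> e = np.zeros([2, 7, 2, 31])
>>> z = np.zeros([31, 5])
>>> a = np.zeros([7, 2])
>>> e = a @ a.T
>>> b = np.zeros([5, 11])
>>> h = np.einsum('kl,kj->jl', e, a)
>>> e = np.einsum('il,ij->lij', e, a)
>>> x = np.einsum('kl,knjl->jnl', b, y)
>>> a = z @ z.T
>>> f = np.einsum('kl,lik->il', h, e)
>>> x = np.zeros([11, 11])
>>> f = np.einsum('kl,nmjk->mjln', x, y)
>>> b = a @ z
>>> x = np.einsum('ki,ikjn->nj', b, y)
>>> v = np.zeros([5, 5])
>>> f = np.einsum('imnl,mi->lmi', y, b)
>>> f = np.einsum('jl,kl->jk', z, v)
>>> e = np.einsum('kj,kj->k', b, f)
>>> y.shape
(5, 31, 2, 11)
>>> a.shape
(31, 31)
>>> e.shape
(31,)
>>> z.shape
(31, 5)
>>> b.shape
(31, 5)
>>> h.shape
(2, 7)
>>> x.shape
(11, 2)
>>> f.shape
(31, 5)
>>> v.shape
(5, 5)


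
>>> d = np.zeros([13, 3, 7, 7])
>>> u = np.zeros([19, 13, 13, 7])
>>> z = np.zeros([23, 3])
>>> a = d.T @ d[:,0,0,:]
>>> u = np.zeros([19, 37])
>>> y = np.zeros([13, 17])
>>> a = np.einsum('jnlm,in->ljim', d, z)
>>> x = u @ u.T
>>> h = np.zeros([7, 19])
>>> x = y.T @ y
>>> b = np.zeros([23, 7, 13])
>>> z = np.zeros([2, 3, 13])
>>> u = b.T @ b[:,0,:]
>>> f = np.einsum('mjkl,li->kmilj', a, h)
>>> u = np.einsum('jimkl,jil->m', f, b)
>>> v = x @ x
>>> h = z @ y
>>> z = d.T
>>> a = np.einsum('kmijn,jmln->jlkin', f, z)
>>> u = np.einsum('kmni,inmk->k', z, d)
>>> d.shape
(13, 3, 7, 7)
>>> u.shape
(7,)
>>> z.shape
(7, 7, 3, 13)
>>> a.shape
(7, 3, 23, 19, 13)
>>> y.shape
(13, 17)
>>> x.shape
(17, 17)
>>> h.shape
(2, 3, 17)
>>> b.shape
(23, 7, 13)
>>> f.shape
(23, 7, 19, 7, 13)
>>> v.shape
(17, 17)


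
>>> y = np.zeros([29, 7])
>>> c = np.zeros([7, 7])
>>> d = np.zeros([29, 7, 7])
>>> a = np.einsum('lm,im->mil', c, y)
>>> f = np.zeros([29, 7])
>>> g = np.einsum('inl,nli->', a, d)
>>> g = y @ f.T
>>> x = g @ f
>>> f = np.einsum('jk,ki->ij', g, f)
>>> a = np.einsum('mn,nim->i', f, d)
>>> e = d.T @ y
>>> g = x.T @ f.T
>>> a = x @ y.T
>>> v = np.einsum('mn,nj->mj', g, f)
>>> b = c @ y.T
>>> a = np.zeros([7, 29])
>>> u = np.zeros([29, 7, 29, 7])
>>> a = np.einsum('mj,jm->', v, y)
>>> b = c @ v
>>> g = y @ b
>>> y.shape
(29, 7)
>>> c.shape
(7, 7)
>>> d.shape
(29, 7, 7)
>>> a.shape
()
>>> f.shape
(7, 29)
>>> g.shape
(29, 29)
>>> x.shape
(29, 7)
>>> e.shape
(7, 7, 7)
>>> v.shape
(7, 29)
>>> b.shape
(7, 29)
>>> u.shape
(29, 7, 29, 7)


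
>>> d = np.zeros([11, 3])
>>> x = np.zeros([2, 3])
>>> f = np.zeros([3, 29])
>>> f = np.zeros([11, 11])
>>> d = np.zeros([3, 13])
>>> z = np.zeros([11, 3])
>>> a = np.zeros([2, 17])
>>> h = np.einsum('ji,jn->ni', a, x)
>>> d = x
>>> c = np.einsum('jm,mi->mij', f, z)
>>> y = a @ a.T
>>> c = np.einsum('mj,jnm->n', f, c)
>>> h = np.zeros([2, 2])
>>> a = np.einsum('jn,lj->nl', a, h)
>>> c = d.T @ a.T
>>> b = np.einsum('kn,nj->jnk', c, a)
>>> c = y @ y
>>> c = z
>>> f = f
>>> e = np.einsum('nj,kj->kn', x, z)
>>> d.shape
(2, 3)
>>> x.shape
(2, 3)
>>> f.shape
(11, 11)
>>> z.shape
(11, 3)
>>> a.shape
(17, 2)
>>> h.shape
(2, 2)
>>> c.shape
(11, 3)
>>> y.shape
(2, 2)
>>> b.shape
(2, 17, 3)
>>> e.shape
(11, 2)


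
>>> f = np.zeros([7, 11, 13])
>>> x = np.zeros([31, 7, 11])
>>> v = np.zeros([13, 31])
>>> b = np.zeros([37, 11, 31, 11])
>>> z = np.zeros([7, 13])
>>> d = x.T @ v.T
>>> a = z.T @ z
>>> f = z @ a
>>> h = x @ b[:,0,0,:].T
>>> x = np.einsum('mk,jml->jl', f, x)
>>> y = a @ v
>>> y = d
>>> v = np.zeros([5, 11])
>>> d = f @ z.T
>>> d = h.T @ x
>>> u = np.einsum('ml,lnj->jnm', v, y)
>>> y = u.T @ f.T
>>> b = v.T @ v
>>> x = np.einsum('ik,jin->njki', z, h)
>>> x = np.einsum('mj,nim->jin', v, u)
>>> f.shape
(7, 13)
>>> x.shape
(11, 7, 13)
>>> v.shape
(5, 11)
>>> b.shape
(11, 11)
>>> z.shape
(7, 13)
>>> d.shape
(37, 7, 11)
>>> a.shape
(13, 13)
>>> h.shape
(31, 7, 37)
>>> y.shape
(5, 7, 7)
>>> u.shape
(13, 7, 5)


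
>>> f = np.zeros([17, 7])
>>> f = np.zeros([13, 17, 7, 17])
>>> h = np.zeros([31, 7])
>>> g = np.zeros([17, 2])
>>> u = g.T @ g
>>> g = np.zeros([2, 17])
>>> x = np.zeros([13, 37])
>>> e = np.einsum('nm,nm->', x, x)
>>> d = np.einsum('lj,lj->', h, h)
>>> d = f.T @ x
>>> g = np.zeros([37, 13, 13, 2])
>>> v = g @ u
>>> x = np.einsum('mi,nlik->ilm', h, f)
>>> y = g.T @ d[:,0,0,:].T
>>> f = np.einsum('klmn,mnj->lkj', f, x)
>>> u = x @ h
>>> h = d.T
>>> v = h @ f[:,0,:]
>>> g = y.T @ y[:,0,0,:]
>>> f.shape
(17, 13, 31)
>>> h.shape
(37, 17, 7, 17)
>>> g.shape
(17, 13, 13, 17)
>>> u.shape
(7, 17, 7)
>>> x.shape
(7, 17, 31)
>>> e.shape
()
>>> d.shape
(17, 7, 17, 37)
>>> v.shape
(37, 17, 7, 31)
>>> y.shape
(2, 13, 13, 17)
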